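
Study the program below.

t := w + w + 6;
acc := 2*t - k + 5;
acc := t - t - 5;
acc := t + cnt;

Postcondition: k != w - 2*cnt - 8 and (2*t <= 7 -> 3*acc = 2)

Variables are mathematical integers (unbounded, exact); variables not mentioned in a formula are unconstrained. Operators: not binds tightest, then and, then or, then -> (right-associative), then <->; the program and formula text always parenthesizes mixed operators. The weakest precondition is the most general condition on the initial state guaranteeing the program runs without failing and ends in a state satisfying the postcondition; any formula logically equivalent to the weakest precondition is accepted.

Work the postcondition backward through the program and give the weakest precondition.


Working backward. After the program, the postcondition k != w - 2*cnt - 8 and (2*t <= 7 -> 3*acc = 2) must hold; in canonical form it is 2*cnt + k != w - 8 and (2*t <= 7 -> 3*acc = 2).
Before acc := t + cnt: 2*cnt + k != w - 8 and (2*t <= 7 -> 3*cnt + 3*t = 2)
Before acc := t - t - 5: 2*cnt + k != w - 8 and (2*t <= 7 -> 3*cnt + 3*t = 2)
Before acc := 2*t - k + 5: 2*cnt + k != w - 8 and (2*t <= 7 -> 3*cnt + 3*t = 2)
Before t := w + w + 6: 2*cnt + k != w - 8 and (4*w <= -5 -> 3*cnt + 6*w = -16)
Answer: WP = 2*cnt + k != w - 8 and (4*w <= -5 -> 3*cnt + 6*w = -16)


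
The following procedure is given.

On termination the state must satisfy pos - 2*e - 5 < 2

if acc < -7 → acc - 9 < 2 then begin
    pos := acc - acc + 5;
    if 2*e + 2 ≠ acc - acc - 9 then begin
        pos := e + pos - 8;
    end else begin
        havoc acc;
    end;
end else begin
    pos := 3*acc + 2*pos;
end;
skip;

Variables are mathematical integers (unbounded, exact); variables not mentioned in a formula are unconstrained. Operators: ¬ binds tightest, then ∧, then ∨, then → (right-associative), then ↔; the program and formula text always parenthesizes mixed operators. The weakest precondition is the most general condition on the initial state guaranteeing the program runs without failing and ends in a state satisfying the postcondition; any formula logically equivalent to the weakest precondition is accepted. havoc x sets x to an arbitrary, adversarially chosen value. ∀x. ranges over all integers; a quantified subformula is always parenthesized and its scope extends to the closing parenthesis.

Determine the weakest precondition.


Working backward. After the program, the postcondition pos - 2*e - 5 < 2 must hold; in canonical form it is pos < 2*e + 7.
Before skip: pos < 2*e + 7
Then branch requires (2*e ≠ -11 → e > -10) ∧ ((¬(2*e ≠ -11)) → 2*e > -2); else branch requires 3*acc + 2*pos < 2*e + 7.
Before the if: ((acc < -7 → acc < 11) → ((2*e ≠ -11 → e > -10) ∧ ((¬(2*e ≠ -11)) → 2*e > -2))) ∧ ((¬(acc < -7 → acc < 11)) → 3*acc + 2*pos < 2*e + 7)
Answer: WP = ((acc < -7 → acc < 11) → ((2*e ≠ -11 → e > -10) ∧ ((¬(2*e ≠ -11)) → 2*e > -2))) ∧ ((¬(acc < -7 → acc < 11)) → 3*acc + 2*pos < 2*e + 7)


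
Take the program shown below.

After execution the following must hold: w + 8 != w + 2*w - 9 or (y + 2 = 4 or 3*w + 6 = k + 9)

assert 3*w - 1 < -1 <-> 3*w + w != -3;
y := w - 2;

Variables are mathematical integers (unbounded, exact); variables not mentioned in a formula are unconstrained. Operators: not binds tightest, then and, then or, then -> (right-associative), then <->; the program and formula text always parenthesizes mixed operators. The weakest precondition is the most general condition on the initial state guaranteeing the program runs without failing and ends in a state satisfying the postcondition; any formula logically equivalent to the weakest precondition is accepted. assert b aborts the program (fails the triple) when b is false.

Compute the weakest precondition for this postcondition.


Working backward. After the program, the postcondition w + 8 != w + 2*w - 9 or (y + 2 = 4 or 3*w + 6 = k + 9) must hold; in canonical form it is 2*w != 17 or y = 2 or 3*w = k + 3.
Before y := w - 2: 2*w != 17 or w = 4 or 3*w = k + 3
Before assert 3*w - 1 < -1 <-> 3*w + w != -3: (3*w < 0 <-> 4*w != -3) and (2*w != 17 or w = 4 or 3*w = k + 3)
Answer: WP = (3*w < 0 <-> 4*w != -3) and (2*w != 17 or w = 4 or 3*w = k + 3)


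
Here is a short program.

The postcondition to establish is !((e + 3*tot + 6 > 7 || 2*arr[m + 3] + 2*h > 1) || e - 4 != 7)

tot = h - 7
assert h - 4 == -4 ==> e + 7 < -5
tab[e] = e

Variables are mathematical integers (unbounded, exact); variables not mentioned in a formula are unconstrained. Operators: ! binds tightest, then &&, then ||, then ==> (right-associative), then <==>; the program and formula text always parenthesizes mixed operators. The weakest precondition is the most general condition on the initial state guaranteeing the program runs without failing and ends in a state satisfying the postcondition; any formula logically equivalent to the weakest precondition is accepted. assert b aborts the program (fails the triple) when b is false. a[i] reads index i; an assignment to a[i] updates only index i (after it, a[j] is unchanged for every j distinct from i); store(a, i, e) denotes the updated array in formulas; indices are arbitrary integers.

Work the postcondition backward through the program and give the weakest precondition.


Working backward. After the program, the postcondition !((e + 3*tot + 6 > 7 || 2*arr[m + 3] + 2*h > 1) || e - 4 != 7) must hold; in canonical form it is !(e + 3*tot > 1 || 2*arr[m + 3] + 2*h > 1 || e != 11).
Before tab[e] := e: !(e + 3*tot > 1 || 2*arr[m + 3] + 2*h > 1 || e != 11)
Before assert h - 4 == -4 ==> e + 7 < -5: (h == 0 ==> e < -12) && (!(e + 3*tot > 1 || 2*arr[m + 3] + 2*h > 1 || e != 11))
Before tot := h - 7: (h == 0 ==> e < -12) && (!(e + 3*h > 22 || 2*arr[m + 3] + 2*h > 1 || e != 11))
Answer: WP = (h == 0 ==> e < -12) && (!(e + 3*h > 22 || 2*arr[m + 3] + 2*h > 1 || e != 11))


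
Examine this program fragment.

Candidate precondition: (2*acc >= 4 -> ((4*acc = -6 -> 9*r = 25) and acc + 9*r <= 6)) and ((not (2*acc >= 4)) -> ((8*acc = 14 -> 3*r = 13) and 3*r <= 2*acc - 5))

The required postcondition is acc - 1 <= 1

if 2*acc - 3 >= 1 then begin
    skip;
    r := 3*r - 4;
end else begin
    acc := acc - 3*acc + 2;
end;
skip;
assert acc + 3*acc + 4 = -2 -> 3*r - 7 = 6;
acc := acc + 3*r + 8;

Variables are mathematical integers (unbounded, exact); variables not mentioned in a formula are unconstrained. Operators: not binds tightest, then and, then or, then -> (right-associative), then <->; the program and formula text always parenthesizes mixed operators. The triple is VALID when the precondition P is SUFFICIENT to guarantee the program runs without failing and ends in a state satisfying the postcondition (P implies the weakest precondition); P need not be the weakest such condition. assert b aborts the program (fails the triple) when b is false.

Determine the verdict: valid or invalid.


Working backward. After the program, the postcondition acc - 1 <= 1 must hold; in canonical form it is acc <= 2.
Before acc := acc + 3*r + 8: acc + 3*r <= -6
Before assert acc + 3*acc + 4 = -2 -> 3*r - 7 = 6: (4*acc = -6 -> 3*r = 13) and acc + 3*r <= -6
Before skip: (4*acc = -6 -> 3*r = 13) and acc + 3*r <= -6
Then branch requires (4*acc = -6 -> 9*r = 25) and acc + 9*r <= 6; else branch requires (8*acc = 14 -> 3*r = 13) and 3*r <= 2*acc - 8.
Before the if: (2*acc >= 4 -> ((4*acc = -6 -> 9*r = 25) and acc + 9*r <= 6)) and ((not (2*acc >= 4)) -> ((8*acc = 14 -> 3*r = 13) and 3*r <= 2*acc - 8))
The weakest precondition is (2*acc >= 4 -> ((4*acc = -6 -> 9*r = 25) and acc + 9*r <= 6)) and ((not (2*acc >= 4)) -> ((8*acc = 14 -> 3*r = 13) and 3*r <= 2*acc - 8)).
Check whether (2*acc >= 4 -> ((4*acc = -6 -> 9*r = 25) and acc + 9*r <= 6)) and ((not (2*acc >= 4)) -> ((8*acc = 14 -> 3*r = 13) and 3*r <= 2*acc - 5)) implies it.
Countermodel: at the initial state acc = 1, r = -1, the precondition holds but the weakest precondition fails.
Answer: invalid


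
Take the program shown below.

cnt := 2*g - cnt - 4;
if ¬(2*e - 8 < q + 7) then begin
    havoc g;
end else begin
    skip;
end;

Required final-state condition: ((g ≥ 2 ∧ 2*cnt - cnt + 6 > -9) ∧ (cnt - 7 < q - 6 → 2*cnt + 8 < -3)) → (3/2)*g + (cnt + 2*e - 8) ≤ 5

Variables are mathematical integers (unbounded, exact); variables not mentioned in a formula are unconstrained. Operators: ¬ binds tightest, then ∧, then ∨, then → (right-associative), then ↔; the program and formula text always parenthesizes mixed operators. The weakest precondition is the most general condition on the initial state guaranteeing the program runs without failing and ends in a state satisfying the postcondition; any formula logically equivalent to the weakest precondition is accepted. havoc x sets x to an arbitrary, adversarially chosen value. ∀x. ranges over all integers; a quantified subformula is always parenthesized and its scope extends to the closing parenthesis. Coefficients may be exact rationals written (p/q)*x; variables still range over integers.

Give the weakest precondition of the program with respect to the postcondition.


Working backward. After the program, the postcondition ((g ≥ 2 ∧ 2*cnt - cnt + 6 > -9) ∧ (cnt - 7 < q - 6 → 2*cnt + 8 < -3)) → (3/2)*g + (cnt + 2*e - 8) ≤ 5 must hold; in canonical form it is (g ≥ 2 ∧ cnt > -15 ∧ (cnt < q + 1 → 2*cnt < -11)) → cnt + 2*e + (3/2)*g ≤ 13.
Then branch requires ∀g_1. ((g_1 ≥ 2 ∧ cnt > -15 ∧ (cnt < q + 1 → 2*cnt < -11)) → cnt + 2*e + (3/2)*g_1 ≤ 13); else branch requires (g ≥ 2 ∧ cnt > -15 ∧ (cnt < q + 1 → 2*cnt < -11)) → cnt + 2*e + (3/2)*g ≤ 13.
Before the if: ((¬(2*e < q + 15)) → (∀g_1. ((g_1 ≥ 2 ∧ cnt > -15 ∧ (cnt < q + 1 → 2*cnt < -11)) → cnt + 2*e + (3/2)*g_1 ≤ 13))) ∧ (2*e < q + 15 → ((g ≥ 2 ∧ cnt > -15 ∧ (cnt < q + 1 → 2*cnt < -11)) → cnt + 2*e + (3/2)*g ≤ 13))
Before cnt := 2*g - cnt - 4: ((¬(2*e < q + 15)) → (∀g_1. ((g_1 ≥ 2 ∧ 2*g > cnt - 11 ∧ (2*g < cnt + q + 5 → 4*g < 2*cnt - 3)) → 2*e + 2*g + (3/2)*g_1 ≤ cnt + 17))) ∧ (2*e < q + 15 → ((g ≥ 2 ∧ 2*g > cnt - 11 ∧ (2*g < cnt + q + 5 → 4*g < 2*cnt - 3)) → 2*e + (7/2)*g ≤ cnt + 17))
Answer: WP = ((¬(2*e < q + 15)) → (∀g_1. ((g_1 ≥ 2 ∧ 2*g > cnt - 11 ∧ (2*g < cnt + q + 5 → 4*g < 2*cnt - 3)) → 2*e + 2*g + (3/2)*g_1 ≤ cnt + 17))) ∧ (2*e < q + 15 → ((g ≥ 2 ∧ 2*g > cnt - 11 ∧ (2*g < cnt + q + 5 → 4*g < 2*cnt - 3)) → 2*e + (7/2)*g ≤ cnt + 17))


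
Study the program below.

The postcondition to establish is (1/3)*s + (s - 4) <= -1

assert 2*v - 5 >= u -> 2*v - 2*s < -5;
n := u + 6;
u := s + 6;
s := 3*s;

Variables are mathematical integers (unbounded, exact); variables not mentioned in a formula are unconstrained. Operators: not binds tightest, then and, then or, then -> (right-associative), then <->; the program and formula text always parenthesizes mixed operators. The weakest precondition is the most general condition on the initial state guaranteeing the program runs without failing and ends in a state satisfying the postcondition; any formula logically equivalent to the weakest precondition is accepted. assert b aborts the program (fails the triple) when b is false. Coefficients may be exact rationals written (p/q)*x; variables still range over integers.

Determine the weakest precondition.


Working backward. After the program, the postcondition (1/3)*s + (s - 4) <= -1 must hold; in canonical form it is (4/3)*s <= 3.
Before s := 3*s: 4*s <= 3
Before u := s + 6: 4*s <= 3
Before n := u + 6: 4*s <= 3
Before assert 2*v - 5 >= u -> 2*v - 2*s < -5: (2*v >= u + 5 -> 2*v < 2*s - 5) and 4*s <= 3
Answer: WP = (2*v >= u + 5 -> 2*v < 2*s - 5) and 4*s <= 3


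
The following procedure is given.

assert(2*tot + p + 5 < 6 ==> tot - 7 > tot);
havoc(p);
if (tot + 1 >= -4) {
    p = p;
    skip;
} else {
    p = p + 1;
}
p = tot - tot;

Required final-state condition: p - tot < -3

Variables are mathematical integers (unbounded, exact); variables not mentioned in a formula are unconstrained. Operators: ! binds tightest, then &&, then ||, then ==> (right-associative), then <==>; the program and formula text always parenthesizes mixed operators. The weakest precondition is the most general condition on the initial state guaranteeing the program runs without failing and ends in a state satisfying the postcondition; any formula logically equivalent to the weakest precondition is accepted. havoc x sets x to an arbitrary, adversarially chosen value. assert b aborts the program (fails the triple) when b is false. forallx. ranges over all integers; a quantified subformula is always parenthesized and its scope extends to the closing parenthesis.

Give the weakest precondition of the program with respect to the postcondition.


Working backward. After the program, the postcondition p - tot < -3 must hold; in canonical form it is p < tot - 3.
Before p := tot - tot: tot > 3
Then branch requires tot > 3; else branch requires tot > 3.
Before the if: (tot >= -5 ==> tot > 3) && ((!(tot >= -5)) ==> tot > 3)
Before havoc p: (tot >= -5 ==> tot > 3) && ((!(tot >= -5)) ==> tot > 3)
Before assert 2*tot + p + 5 < 6 ==> tot - 7 > tot: (!(p + 2*tot < 1)) && (tot >= -5 ==> tot > 3) && ((!(tot >= -5)) ==> tot > 3)
Answer: WP = (!(p + 2*tot < 1)) && (tot >= -5 ==> tot > 3) && ((!(tot >= -5)) ==> tot > 3)


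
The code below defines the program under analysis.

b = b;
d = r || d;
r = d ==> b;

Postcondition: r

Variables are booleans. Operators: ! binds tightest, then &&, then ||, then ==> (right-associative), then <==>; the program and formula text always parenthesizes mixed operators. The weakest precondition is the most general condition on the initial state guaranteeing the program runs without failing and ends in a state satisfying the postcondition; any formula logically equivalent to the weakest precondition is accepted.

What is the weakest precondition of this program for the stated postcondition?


Working backward. After the program, r must hold.
Before r := d ==> b: d ==> b
Before d := r || d: (r || d) ==> b
Before b := b: (r || d) ==> b
Answer: WP = (r || d) ==> b


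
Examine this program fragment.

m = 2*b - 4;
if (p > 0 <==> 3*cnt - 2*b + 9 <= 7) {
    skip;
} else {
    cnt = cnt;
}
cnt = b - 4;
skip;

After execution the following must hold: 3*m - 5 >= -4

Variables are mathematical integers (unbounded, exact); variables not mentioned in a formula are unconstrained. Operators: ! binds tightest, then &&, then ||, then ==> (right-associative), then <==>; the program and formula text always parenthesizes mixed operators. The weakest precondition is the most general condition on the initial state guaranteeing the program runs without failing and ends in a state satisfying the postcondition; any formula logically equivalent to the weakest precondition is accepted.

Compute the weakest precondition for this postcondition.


Working backward. After the program, the postcondition 3*m - 5 >= -4 must hold; in canonical form it is 3*m >= 1.
Before skip: 3*m >= 1
Before cnt := b - 4: 3*m >= 1
Then branch requires 3*m >= 1; else branch requires 3*m >= 1.
Before the if: ((p > 0 <==> 3*cnt <= 2*b - 2) ==> 3*m >= 1) && ((!(p > 0 <==> 3*cnt <= 2*b - 2)) ==> 3*m >= 1)
Before m := 2*b - 4: ((p > 0 <==> 3*cnt <= 2*b - 2) ==> 6*b >= 13) && ((!(p > 0 <==> 3*cnt <= 2*b - 2)) ==> 6*b >= 13)
Answer: WP = ((p > 0 <==> 3*cnt <= 2*b - 2) ==> 6*b >= 13) && ((!(p > 0 <==> 3*cnt <= 2*b - 2)) ==> 6*b >= 13)


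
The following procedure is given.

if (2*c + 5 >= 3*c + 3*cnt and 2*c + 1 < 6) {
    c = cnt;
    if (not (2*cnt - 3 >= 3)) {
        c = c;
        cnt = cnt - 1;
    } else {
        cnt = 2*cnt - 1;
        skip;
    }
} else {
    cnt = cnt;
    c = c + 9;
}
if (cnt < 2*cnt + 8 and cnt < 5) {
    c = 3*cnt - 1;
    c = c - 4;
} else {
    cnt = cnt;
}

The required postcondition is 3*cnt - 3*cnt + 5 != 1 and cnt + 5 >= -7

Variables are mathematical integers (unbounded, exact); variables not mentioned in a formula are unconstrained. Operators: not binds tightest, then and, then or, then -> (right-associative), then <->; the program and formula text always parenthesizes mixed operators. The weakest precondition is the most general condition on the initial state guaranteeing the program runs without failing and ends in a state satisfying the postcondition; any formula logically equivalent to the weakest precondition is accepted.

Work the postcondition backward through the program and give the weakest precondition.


Working backward. After the program, the postcondition 3*cnt - 3*cnt + 5 != 1 and cnt + 5 >= -7 must hold; in canonical form it is cnt >= -12.
Then branch requires cnt >= -12; else branch requires cnt >= -12.
Before the if: ((cnt > -8 and cnt < 5) -> cnt >= -12) and ((not (cnt > -8 and cnt < 5)) -> cnt >= -12)
Then branch requires ((not (2*cnt >= 6)) -> (((cnt > -7 and cnt < 6) -> cnt >= -11) and ((not (cnt > -7 and cnt < 6)) -> cnt >= -11))) and (2*cnt >= 6 -> (((2*cnt > -7 and 2*cnt < 6) -> 2*cnt >= -11) and ((not (2*cnt > -7 and 2*cnt < 6)) -> 2*cnt >= -11))); else branch requires ((cnt > -8 and cnt < 5) -> cnt >= -12) and ((not (cnt > -8 and cnt < 5)) -> cnt >= -12).
Before the if: ((c + 3*cnt <= 5 and 2*c < 5) -> (((not (2*cnt >= 6)) -> (((cnt > -7 and cnt < 6) -> cnt >= -11) and ((not (cnt > -7 and cnt < 6)) -> cnt >= -11))) and (2*cnt >= 6 -> (((2*cnt > -7 and 2*cnt < 6) -> 2*cnt >= -11) and ((not (2*cnt > -7 and 2*cnt < 6)) -> 2*cnt >= -11))))) and ((not (c + 3*cnt <= 5 and 2*c < 5)) -> (((cnt > -8 and cnt < 5) -> cnt >= -12) and ((not (cnt > -8 and cnt < 5)) -> cnt >= -12)))
Answer: WP = ((c + 3*cnt <= 5 and 2*c < 5) -> (((not (2*cnt >= 6)) -> (((cnt > -7 and cnt < 6) -> cnt >= -11) and ((not (cnt > -7 and cnt < 6)) -> cnt >= -11))) and (2*cnt >= 6 -> (((2*cnt > -7 and 2*cnt < 6) -> 2*cnt >= -11) and ((not (2*cnt > -7 and 2*cnt < 6)) -> 2*cnt >= -11))))) and ((not (c + 3*cnt <= 5 and 2*c < 5)) -> (((cnt > -8 and cnt < 5) -> cnt >= -12) and ((not (cnt > -8 and cnt < 5)) -> cnt >= -12)))


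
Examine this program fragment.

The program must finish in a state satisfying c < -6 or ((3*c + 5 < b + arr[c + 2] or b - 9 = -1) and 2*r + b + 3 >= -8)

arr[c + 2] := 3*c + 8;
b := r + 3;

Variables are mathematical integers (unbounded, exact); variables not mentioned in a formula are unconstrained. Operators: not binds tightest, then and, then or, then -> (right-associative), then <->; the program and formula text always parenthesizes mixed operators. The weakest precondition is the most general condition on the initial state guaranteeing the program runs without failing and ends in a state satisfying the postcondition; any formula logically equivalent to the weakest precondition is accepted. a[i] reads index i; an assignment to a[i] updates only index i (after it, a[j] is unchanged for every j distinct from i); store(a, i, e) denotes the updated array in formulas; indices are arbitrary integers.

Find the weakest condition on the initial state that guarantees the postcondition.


Working backward. After the program, the postcondition c < -6 or ((3*c + 5 < b + arr[c + 2] or b - 9 = -1) and 2*r + b + 3 >= -8) must hold; in canonical form it is c < -6 or ((3*c < arr[c + 2] + b - 5 or b = 8) and b + 2*r >= -11).
Before b := r + 3: c < -6 or ((3*c < arr[c + 2] + r - 2 or r = 5) and 3*r >= -14)
Before arr[c + 2] := 3*c + 8: c < -6 or ((3*c < store(arr, c + 2, 3*c + 8)[c + 2] + r - 2 or r = 5) and 3*r >= -14)
Answer: WP = c < -6 or ((3*c < store(arr, c + 2, 3*c + 8)[c + 2] + r - 2 or r = 5) and 3*r >= -14)


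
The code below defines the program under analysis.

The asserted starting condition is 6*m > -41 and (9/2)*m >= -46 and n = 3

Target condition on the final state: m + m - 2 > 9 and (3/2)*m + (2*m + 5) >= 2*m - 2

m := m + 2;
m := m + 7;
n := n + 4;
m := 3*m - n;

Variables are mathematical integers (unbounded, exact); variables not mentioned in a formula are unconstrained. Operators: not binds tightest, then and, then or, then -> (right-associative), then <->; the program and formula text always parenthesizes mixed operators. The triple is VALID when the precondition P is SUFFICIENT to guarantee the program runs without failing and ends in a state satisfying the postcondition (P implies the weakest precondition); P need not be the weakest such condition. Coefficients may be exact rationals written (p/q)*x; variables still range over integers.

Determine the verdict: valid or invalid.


Working backward. After the program, the postcondition m + m - 2 > 9 and (3/2)*m + (2*m + 5) >= 2*m - 2 must hold; in canonical form it is 2*m > 11 and (3/2)*m >= -7.
Before m := 3*m - n: 6*m > 2*n + 11 and (9/2)*m >= (3/2)*n - 7
Before n := n + 4: 6*m > 2*n + 19 and (9/2)*m >= (3/2)*n - 1
Before m := m + 7: 6*m > 2*n - 23 and (9/2)*m >= (3/2)*n - 65/2
Before m := m + 2: 6*m > 2*n - 35 and (9/2)*m >= (3/2)*n - 83/2
The weakest precondition is 6*m > 2*n - 35 and (9/2)*m >= (3/2)*n - 83/2.
Check whether 6*m > -41 and (9/2)*m >= -46 and n = 3 implies it.
Countermodel: at the initial state m = -5, n = 3, the precondition holds but the weakest precondition fails.
Answer: invalid


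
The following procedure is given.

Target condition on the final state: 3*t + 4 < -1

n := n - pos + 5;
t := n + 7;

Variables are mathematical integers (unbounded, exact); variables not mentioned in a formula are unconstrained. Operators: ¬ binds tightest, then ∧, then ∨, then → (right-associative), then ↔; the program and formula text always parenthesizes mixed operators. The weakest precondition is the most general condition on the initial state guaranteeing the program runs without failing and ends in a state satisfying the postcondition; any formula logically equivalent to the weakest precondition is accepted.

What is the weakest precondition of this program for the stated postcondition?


Working backward. After the program, the postcondition 3*t + 4 < -1 must hold; in canonical form it is 3*t < -5.
Before t := n + 7: 3*n < -26
Before n := n - pos + 5: 3*n < 3*pos - 41
Answer: WP = 3*n < 3*pos - 41


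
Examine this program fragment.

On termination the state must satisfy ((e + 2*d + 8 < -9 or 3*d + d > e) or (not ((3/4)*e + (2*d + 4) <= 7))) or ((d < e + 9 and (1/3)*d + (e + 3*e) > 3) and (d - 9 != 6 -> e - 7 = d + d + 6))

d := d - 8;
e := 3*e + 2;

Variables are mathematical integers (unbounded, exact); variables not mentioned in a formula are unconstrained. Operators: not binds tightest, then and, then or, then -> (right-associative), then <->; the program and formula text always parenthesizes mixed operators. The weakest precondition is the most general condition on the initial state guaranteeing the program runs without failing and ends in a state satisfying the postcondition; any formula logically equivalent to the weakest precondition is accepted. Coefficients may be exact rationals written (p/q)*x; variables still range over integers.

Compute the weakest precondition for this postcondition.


Working backward. After the program, the postcondition ((e + 2*d + 8 < -9 or 3*d + d > e) or (not ((3/4)*e + (2*d + 4) <= 7))) or ((d < e + 9 and (1/3)*d + (e + 3*e) > 3) and (d - 9 != 6 -> e - 7 = d + d + 6)) must hold; in canonical form it is 2*d + e < -17 or 4*d > e or (not (2*d + (3/4)*e <= 3)) or (d < e + 9 and (1/3)*d + 4*e > 3 and (d != 15 -> e = 2*d + 13)).
Before e := 3*e + 2: 2*d + 3*e < -19 or 4*d > 3*e + 2 or (not (2*d + (9/4)*e <= 3/2)) or (d < 3*e + 11 and (1/3)*d + 12*e > -5 and (d != 15 -> 3*e = 2*d + 11))
Before d := d - 8: 2*d + 3*e < -3 or 4*d > 3*e + 34 or (not (2*d + (9/4)*e <= 35/2)) or (d < 3*e + 19 and (1/3)*d + 12*e > -7/3 and (d != 23 -> 3*e = 2*d - 5))
Answer: WP = 2*d + 3*e < -3 or 4*d > 3*e + 34 or (not (2*d + (9/4)*e <= 35/2)) or (d < 3*e + 19 and (1/3)*d + 12*e > -7/3 and (d != 23 -> 3*e = 2*d - 5))


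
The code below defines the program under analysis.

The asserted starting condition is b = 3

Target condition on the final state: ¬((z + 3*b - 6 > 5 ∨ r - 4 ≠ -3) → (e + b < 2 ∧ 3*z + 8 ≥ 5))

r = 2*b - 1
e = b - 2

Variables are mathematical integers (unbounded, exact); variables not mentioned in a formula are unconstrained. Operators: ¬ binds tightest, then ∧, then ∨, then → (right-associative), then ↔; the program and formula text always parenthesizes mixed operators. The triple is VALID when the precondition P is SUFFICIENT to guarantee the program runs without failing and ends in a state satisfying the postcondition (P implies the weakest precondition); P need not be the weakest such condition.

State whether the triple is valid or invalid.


Working backward. After the program, the postcondition ¬((z + 3*b - 6 > 5 ∨ r - 4 ≠ -3) → (e + b < 2 ∧ 3*z + 8 ≥ 5)) must hold; in canonical form it is ¬((3*b + z > 11 ∨ r ≠ 1) → (b + e < 2 ∧ 3*z ≥ -3)).
Before e := b - 2: ¬((3*b + z > 11 ∨ r ≠ 1) → (2*b < 4 ∧ 3*z ≥ -3))
Before r := 2*b - 1: ¬((3*b + z > 11 ∨ 2*b ≠ 2) → (2*b < 4 ∧ 3*z ≥ -3))
The weakest precondition is ¬((3*b + z > 11 ∨ 2*b ≠ 2) → (2*b < 4 ∧ 3*z ≥ -3)).
Check whether b = 3 implies it.
Every state satisfying the precondition satisfies the weakest precondition: the implication holds.
Answer: valid


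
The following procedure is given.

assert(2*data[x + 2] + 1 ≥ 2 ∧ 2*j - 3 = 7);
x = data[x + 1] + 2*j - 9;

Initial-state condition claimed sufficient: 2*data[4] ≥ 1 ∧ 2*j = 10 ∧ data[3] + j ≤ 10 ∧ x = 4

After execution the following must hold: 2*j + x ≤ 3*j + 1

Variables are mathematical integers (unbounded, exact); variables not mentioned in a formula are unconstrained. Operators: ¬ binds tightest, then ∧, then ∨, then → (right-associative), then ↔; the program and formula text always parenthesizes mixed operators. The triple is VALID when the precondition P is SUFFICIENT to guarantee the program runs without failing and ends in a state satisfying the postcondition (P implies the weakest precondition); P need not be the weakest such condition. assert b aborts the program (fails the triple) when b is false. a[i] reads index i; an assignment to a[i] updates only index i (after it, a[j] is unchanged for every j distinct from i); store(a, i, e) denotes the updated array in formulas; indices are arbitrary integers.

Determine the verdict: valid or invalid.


Working backward. After the program, the postcondition 2*j + x ≤ 3*j + 1 must hold; in canonical form it is x ≤ j + 1.
Before x := data[x + 1] + 2*j - 9: data[x + 1] + j ≤ 10
Before assert 2*data[x + 2] + 1 ≥ 2 ∧ 2*j - 3 = 7: 2*data[x + 2] ≥ 1 ∧ 2*j = 10 ∧ data[x + 1] + j ≤ 10
The weakest precondition is 2*data[x + 2] ≥ 1 ∧ 2*j = 10 ∧ data[x + 1] + j ≤ 10.
Check whether 2*data[4] ≥ 1 ∧ 2*j = 10 ∧ data[3] + j ≤ 10 ∧ x = 4 implies it.
Countermodel: at the initial state data = {[3] = 0, [4] = 1, [5] = 0, [6] = -15215, elsewhere 0}, j = 5, x = 4, the precondition holds but the weakest precondition fails.
Answer: invalid


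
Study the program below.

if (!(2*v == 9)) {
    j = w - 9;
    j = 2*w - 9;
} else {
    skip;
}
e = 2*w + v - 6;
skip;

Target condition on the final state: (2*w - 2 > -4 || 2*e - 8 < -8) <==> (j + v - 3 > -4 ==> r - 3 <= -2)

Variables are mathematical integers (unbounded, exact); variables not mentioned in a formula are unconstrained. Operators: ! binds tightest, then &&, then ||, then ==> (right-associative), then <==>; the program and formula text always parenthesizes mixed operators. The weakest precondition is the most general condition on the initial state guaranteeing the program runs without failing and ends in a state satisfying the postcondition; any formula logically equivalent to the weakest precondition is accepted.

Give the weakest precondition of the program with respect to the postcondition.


Working backward. After the program, the postcondition (2*w - 2 > -4 || 2*e - 8 < -8) <==> (j + v - 3 > -4 ==> r - 3 <= -2) must hold; in canonical form it is (2*w > -2 || 2*e < 0) <==> (j + v > -1 ==> r <= 1).
Before skip: (2*w > -2 || 2*e < 0) <==> (j + v > -1 ==> r <= 1)
Before e := 2*w + v - 6: (2*w > -2 || 2*v + 4*w < 12) <==> (j + v > -1 ==> r <= 1)
Then branch requires (2*w > -2 || 2*v + 4*w < 12) <==> (v + 2*w > 8 ==> r <= 1); else branch requires (2*w > -2 || 2*v + 4*w < 12) <==> (j + v > -1 ==> r <= 1).
Before the if: ((!(2*v == 9)) ==> ((2*w > -2 || 2*v + 4*w < 12) <==> (v + 2*w > 8 ==> r <= 1))) && (2*v == 9 ==> ((2*w > -2 || 2*v + 4*w < 12) <==> (j + v > -1 ==> r <= 1)))
Answer: WP = ((!(2*v == 9)) ==> ((2*w > -2 || 2*v + 4*w < 12) <==> (v + 2*w > 8 ==> r <= 1))) && (2*v == 9 ==> ((2*w > -2 || 2*v + 4*w < 12) <==> (j + v > -1 ==> r <= 1)))


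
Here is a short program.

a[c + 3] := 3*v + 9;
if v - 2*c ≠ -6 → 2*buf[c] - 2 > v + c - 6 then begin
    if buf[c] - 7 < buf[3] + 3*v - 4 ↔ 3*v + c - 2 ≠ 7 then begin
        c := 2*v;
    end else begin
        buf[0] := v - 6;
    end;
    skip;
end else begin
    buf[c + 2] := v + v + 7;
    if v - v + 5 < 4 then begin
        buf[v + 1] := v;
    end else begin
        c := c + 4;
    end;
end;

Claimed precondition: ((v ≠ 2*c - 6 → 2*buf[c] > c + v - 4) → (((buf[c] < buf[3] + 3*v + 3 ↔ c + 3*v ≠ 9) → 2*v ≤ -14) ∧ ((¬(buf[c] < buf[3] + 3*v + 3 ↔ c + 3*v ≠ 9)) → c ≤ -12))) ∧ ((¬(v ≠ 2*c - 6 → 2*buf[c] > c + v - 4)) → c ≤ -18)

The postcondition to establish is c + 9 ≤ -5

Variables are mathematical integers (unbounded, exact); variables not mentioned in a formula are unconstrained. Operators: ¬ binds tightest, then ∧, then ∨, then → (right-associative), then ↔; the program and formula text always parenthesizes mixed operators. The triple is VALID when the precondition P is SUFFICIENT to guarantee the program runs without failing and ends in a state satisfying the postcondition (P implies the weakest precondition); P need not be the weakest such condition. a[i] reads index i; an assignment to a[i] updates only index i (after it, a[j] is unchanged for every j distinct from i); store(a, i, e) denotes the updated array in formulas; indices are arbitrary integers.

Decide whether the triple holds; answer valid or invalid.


Working backward. After the program, the postcondition c + 9 ≤ -5 must hold; in canonical form it is c ≤ -14.
Then branch requires ((buf[c] < buf[3] + 3*v + 3 ↔ c + 3*v ≠ 9) → 2*v ≤ -14) ∧ ((¬(buf[c] < buf[3] + 3*v + 3 ↔ c + 3*v ≠ 9)) → c ≤ -14); else branch requires c ≤ -18.
Before the if: ((v ≠ 2*c - 6 → 2*buf[c] > c + v - 4) → (((buf[c] < buf[3] + 3*v + 3 ↔ c + 3*v ≠ 9) → 2*v ≤ -14) ∧ ((¬(buf[c] < buf[3] + 3*v + 3 ↔ c + 3*v ≠ 9)) → c ≤ -14))) ∧ ((¬(v ≠ 2*c - 6 → 2*buf[c] > c + v - 4)) → c ≤ -18)
Before a[c + 3] := 3*v + 9: ((v ≠ 2*c - 6 → 2*buf[c] > c + v - 4) → (((buf[c] < buf[3] + 3*v + 3 ↔ c + 3*v ≠ 9) → 2*v ≤ -14) ∧ ((¬(buf[c] < buf[3] + 3*v + 3 ↔ c + 3*v ≠ 9)) → c ≤ -14))) ∧ ((¬(v ≠ 2*c - 6 → 2*buf[c] > c + v - 4)) → c ≤ -18)
The weakest precondition is ((v ≠ 2*c - 6 → 2*buf[c] > c + v - 4) → (((buf[c] < buf[3] + 3*v + 3 ↔ c + 3*v ≠ 9) → 2*v ≤ -14) ∧ ((¬(buf[c] < buf[3] + 3*v + 3 ↔ c + 3*v ≠ 9)) → c ≤ -14))) ∧ ((¬(v ≠ 2*c - 6 → 2*buf[c] > c + v - 4)) → c ≤ -18).
Check whether ((v ≠ 2*c - 6 → 2*buf[c] > c + v - 4) → (((buf[c] < buf[3] + 3*v + 3 ↔ c + 3*v ≠ 9) → 2*v ≤ -14) ∧ ((¬(buf[c] < buf[3] + 3*v + 3 ↔ c + 3*v ≠ 9)) → c ≤ -12))) ∧ ((¬(v ≠ 2*c - 6 → 2*buf[c] > c + v - 4)) → c ≤ -18) implies it.
Countermodel: at the initial state buf = {[-12] = 0, [3] = 15521, elsewhere 15521}, c = -12, v = 7, the precondition holds but the weakest precondition fails.
Answer: invalid


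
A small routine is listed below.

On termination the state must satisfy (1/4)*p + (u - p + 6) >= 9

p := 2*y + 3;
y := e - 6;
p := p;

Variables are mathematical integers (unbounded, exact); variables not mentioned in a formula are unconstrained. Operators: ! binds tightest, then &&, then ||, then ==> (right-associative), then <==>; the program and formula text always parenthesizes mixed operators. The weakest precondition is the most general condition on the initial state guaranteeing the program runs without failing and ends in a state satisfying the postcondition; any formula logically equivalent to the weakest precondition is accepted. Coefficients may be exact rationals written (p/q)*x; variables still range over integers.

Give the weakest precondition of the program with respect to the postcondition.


Working backward. After the program, the postcondition (1/4)*p + (u - p + 6) >= 9 must hold; in canonical form it is u >= (3/4)*p + 3.
Before p := p: u >= (3/4)*p + 3
Before y := e - 6: u >= (3/4)*p + 3
Before p := 2*y + 3: u >= (3/2)*y + 21/4
Answer: WP = u >= (3/2)*y + 21/4


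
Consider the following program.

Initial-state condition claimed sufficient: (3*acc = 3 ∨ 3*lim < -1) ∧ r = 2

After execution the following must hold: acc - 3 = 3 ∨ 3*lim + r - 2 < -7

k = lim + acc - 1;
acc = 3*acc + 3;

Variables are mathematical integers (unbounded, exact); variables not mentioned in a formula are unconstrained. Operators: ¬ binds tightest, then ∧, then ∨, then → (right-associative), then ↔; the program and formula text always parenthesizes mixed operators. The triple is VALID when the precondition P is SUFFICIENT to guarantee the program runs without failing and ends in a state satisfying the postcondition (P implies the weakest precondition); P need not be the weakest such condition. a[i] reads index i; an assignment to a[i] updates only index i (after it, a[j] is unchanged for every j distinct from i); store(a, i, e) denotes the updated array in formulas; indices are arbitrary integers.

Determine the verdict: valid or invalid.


Working backward. After the program, the postcondition acc - 3 = 3 ∨ 3*lim + r - 2 < -7 must hold; in canonical form it is acc = 6 ∨ 3*lim + r < -5.
Before acc := 3*acc + 3: 3*acc = 3 ∨ 3*lim + r < -5
Before k := lim + acc - 1: 3*acc = 3 ∨ 3*lim + r < -5
The weakest precondition is 3*acc = 3 ∨ 3*lim + r < -5.
Check whether (3*acc = 3 ∨ 3*lim < -1) ∧ r = 2 implies it.
Countermodel: at the initial state acc = 2, lim = -2, r = 2, the precondition holds but the weakest precondition fails.
Answer: invalid


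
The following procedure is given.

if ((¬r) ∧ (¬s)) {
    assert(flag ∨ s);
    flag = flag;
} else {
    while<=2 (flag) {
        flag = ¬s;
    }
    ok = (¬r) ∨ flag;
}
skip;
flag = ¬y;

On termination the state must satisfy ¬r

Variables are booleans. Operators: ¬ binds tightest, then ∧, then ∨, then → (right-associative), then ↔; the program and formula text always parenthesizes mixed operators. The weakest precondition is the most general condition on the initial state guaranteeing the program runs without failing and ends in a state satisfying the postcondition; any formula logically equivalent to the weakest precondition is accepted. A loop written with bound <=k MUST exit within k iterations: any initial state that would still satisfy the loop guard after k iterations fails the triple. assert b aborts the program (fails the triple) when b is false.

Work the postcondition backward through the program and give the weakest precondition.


Working backward. After the program, ¬r must hold.
Before flag := ¬y: ¬r
Before skip: ¬r
Then branch requires (flag ∨ s) ∧ (¬r); else branch requires (flag → (((¬s) → (s ∧ (¬r))) ∧ (s → (¬r)))) ∧ ((¬flag) → (¬r)).
Before the if: (((¬r) ∧ (¬s)) → ((flag ∨ s) ∧ (¬r))) ∧ ((¬((¬r) ∧ (¬s))) → ((flag → (((¬s) → (s ∧ (¬r))) ∧ (s → (¬r)))) ∧ ((¬flag) → (¬r))))
Answer: WP = (((¬r) ∧ (¬s)) → ((flag ∨ s) ∧ (¬r))) ∧ ((¬((¬r) ∧ (¬s))) → ((flag → (((¬s) → (s ∧ (¬r))) ∧ (s → (¬r)))) ∧ ((¬flag) → (¬r))))


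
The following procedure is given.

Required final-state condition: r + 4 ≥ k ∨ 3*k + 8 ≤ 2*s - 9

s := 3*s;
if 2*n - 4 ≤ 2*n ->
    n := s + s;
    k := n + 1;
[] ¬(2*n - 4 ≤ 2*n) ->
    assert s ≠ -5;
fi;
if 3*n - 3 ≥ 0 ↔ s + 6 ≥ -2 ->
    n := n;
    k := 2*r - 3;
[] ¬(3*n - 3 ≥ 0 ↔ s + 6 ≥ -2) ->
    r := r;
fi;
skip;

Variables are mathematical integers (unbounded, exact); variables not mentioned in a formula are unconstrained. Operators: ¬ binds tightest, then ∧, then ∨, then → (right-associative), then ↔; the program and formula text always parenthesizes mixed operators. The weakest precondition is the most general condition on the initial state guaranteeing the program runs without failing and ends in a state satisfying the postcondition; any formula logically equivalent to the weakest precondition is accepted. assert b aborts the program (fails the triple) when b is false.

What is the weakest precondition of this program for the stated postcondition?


Working backward. After the program, the postcondition r + 4 ≥ k ∨ 3*k + 8 ≤ 2*s - 9 must hold; in canonical form it is r ≥ k - 4 ∨ 3*k ≤ 2*s - 17.
Before skip: r ≥ k - 4 ∨ 3*k ≤ 2*s - 17
Then branch requires r ≤ 7 ∨ 6*r ≤ 2*s - 8; else branch requires r ≥ k - 4 ∨ 3*k ≤ 2*s - 17.
Before the if: ((3*n ≥ 3 ↔ s ≥ -8) → (r ≤ 7 ∨ 6*r ≤ 2*s - 8)) ∧ ((¬(3*n ≥ 3 ↔ s ≥ -8)) → (r ≥ k - 4 ∨ 3*k ≤ 2*s - 17))
Then branch requires ((6*s ≥ 3 ↔ s ≥ -8) → (r ≤ 7 ∨ 6*r ≤ 2*s - 8)) ∧ ((¬(6*s ≥ 3 ↔ s ≥ -8)) → (r ≥ 2*s - 3 ∨ 4*s ≤ -20)); else branch requires s ≠ -5 ∧ ((3*n ≥ 3 ↔ s ≥ -8) → (r ≤ 7 ∨ 6*r ≤ 2*s - 8)) ∧ ((¬(3*n ≥ 3 ↔ s ≥ -8)) → (r ≥ k - 4 ∨ 3*k ≤ 2*s - 17)).
Before the if: ((6*s ≥ 3 ↔ s ≥ -8) → (r ≤ 7 ∨ 6*r ≤ 2*s - 8)) ∧ ((¬(6*s ≥ 3 ↔ s ≥ -8)) → (r ≥ 2*s - 3 ∨ 4*s ≤ -20))
Before s := 3*s: ((18*s ≥ 3 ↔ 3*s ≥ -8) → (r ≤ 7 ∨ 6*r ≤ 6*s - 8)) ∧ ((¬(18*s ≥ 3 ↔ 3*s ≥ -8)) → (r ≥ 6*s - 3 ∨ 12*s ≤ -20))
Answer: WP = ((18*s ≥ 3 ↔ 3*s ≥ -8) → (r ≤ 7 ∨ 6*r ≤ 6*s - 8)) ∧ ((¬(18*s ≥ 3 ↔ 3*s ≥ -8)) → (r ≥ 6*s - 3 ∨ 12*s ≤ -20))


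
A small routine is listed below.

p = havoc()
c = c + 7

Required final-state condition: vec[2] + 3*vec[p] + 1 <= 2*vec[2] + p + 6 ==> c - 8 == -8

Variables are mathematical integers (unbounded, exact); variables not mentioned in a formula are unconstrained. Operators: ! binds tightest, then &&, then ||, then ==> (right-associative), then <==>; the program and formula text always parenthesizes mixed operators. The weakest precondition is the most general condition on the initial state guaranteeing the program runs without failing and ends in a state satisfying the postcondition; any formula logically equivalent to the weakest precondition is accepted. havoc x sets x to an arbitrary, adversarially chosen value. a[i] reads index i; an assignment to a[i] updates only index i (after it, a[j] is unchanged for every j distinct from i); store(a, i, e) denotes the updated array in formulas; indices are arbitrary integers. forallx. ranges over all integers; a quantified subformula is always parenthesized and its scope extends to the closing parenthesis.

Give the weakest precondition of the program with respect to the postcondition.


Working backward. After the program, the postcondition vec[2] + 3*vec[p] + 1 <= 2*vec[2] + p + 6 ==> c - 8 == -8 must hold; in canonical form it is 3*vec[p] <= vec[2] + p + 5 ==> c == 0.
Before c := c + 7: 3*vec[p] <= vec[2] + p + 5 ==> c == -7
Before havoc p: forall p_1. (3*vec[p_1] <= vec[2] + p_1 + 5 ==> c == -7)
Answer: WP = forall p_1. (3*vec[p_1] <= vec[2] + p_1 + 5 ==> c == -7)


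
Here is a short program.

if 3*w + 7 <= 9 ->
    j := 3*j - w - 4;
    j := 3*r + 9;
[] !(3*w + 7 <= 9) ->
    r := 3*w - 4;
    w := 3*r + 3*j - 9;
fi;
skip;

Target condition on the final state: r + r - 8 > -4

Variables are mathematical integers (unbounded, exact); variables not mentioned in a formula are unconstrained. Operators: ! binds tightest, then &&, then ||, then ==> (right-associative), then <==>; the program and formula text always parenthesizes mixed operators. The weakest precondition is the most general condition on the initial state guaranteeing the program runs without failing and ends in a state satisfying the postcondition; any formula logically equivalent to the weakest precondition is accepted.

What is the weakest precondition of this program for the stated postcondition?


Working backward. After the program, the postcondition r + r - 8 > -4 must hold; in canonical form it is 2*r > 4.
Before skip: 2*r > 4
Then branch requires 2*r > 4; else branch requires 6*w > 12.
Before the if: (3*w <= 2 ==> 2*r > 4) && ((!(3*w <= 2)) ==> 6*w > 12)
Answer: WP = (3*w <= 2 ==> 2*r > 4) && ((!(3*w <= 2)) ==> 6*w > 12)
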